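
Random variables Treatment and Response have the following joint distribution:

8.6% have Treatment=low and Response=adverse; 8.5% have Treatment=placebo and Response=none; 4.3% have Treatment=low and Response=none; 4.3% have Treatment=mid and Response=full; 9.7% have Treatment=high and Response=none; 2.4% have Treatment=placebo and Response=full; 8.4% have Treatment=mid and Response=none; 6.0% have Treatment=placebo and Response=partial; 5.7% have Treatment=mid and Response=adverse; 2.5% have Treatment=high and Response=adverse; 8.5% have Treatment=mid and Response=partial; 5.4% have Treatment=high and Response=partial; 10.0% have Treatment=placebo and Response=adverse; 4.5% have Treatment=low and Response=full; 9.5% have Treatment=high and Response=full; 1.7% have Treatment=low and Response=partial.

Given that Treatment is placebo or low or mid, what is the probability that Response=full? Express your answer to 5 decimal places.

0.15364

P(Treatment=placebo) = 0.085 + 0.060 + 0.024 + 0.100 = 0.269.
P(Treatment=low) = 0.043 + 0.017 + 0.045 + 0.086 = 0.191.
P(Treatment=mid) = 0.084 + 0.085 + 0.043 + 0.057 = 0.269.
P(Treatment ∈ {placebo, low, mid}) = 0.269 + 0.191 + 0.269 = 0.729; P(Response=full, Treatment ∈ {placebo, low, mid}) = 0.024 + 0.045 + 0.043 = 0.112.
P(Response=full | Treatment ∈ {placebo, low, mid}) = 0.112/0.729 = 0.15364.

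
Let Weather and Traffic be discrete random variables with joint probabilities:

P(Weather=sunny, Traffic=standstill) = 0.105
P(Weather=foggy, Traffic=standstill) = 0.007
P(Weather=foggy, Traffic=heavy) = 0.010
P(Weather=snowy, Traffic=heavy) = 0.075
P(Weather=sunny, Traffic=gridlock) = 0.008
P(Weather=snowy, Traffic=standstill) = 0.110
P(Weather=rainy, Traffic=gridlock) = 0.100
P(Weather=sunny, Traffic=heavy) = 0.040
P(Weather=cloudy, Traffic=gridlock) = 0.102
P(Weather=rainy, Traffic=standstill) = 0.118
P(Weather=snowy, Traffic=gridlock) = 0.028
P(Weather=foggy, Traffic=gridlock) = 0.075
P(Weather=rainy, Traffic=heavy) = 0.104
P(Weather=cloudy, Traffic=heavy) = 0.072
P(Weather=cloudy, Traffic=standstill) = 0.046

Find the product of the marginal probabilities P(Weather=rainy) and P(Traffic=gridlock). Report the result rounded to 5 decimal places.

P(Weather=rainy) = 0.104 + 0.100 + 0.118 = 0.322.
P(Traffic=gridlock) = 0.008 + 0.102 + 0.100 + 0.028 + 0.075 = 0.313.
Product: 0.322 × 0.313 = 0.10079.

0.10079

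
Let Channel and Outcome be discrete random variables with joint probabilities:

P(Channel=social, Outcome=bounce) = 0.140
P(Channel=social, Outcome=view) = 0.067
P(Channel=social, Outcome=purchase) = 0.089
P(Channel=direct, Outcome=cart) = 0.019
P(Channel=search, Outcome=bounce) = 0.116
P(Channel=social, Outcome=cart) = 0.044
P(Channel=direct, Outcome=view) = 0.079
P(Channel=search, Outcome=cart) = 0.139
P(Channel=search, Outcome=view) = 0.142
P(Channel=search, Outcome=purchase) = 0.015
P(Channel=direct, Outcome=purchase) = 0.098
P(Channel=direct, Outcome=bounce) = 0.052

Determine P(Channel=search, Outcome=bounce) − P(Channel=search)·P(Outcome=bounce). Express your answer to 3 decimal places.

P(Channel=search) = 0.116 + 0.142 + 0.139 + 0.015 = 0.412.
P(Outcome=bounce) = 0.116 + 0.140 + 0.052 = 0.308.
P(Channel=search, Outcome=bounce) − P(Channel=search)P(Outcome=bounce) = 0.116 − 0.412×0.308 = -0.011.

-0.011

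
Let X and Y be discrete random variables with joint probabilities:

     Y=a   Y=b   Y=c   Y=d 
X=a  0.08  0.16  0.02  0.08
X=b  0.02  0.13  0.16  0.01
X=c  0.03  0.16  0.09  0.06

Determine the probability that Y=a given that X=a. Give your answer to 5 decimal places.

0.23529

P(X=a) = 0.08 + 0.16 + 0.02 + 0.08 = 0.34.
P(Y=a | X=a) = 0.08/0.34 = 0.23529.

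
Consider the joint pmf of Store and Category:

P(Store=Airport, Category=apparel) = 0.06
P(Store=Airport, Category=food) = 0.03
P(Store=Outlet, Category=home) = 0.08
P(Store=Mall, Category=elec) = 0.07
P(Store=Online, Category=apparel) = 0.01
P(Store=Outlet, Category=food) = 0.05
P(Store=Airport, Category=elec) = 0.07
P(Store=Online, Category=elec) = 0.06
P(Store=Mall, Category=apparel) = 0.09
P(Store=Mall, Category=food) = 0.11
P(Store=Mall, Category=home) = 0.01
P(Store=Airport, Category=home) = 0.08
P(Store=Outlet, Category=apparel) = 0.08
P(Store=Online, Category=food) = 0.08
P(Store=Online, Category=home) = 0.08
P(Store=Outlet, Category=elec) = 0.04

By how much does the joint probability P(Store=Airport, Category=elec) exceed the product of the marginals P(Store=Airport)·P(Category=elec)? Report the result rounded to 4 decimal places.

P(Store=Airport) = 0.03 + 0.06 + 0.07 + 0.08 = 0.24.
P(Category=elec) = 0.07 + 0.07 + 0.04 + 0.06 = 0.24.
P(Store=Airport, Category=elec) − P(Store=Airport)P(Category=elec) = 0.07 − 0.24×0.24 = 0.0124.

0.0124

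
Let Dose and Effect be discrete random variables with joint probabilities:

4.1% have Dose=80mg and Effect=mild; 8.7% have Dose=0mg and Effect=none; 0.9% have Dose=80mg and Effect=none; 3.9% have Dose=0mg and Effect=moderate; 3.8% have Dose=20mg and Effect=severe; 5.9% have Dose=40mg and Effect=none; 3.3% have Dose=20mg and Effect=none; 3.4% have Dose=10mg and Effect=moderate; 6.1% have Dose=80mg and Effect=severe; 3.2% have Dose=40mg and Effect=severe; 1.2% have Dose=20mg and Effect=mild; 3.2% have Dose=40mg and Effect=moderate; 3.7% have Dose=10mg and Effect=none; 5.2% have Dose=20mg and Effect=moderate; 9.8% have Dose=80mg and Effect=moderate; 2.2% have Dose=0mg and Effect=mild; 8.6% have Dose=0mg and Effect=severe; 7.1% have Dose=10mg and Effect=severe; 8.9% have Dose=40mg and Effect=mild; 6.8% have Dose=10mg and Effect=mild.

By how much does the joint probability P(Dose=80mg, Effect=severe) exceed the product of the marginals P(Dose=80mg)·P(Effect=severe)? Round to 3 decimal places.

0.001

P(Dose=80mg) = 0.009 + 0.041 + 0.098 + 0.061 = 0.209.
P(Effect=severe) = 0.086 + 0.071 + 0.038 + 0.032 + 0.061 = 0.288.
P(Dose=80mg, Effect=severe) − P(Dose=80mg)P(Effect=severe) = 0.061 − 0.209×0.288 = 0.001.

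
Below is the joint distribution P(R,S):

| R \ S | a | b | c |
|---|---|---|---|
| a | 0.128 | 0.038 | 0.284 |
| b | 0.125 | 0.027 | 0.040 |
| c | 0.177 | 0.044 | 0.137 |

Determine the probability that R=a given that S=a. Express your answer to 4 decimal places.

0.2977

P(S=a) = 0.128 + 0.125 + 0.177 = 0.430.
P(R=a | S=a) = 0.128/0.430 = 0.2977.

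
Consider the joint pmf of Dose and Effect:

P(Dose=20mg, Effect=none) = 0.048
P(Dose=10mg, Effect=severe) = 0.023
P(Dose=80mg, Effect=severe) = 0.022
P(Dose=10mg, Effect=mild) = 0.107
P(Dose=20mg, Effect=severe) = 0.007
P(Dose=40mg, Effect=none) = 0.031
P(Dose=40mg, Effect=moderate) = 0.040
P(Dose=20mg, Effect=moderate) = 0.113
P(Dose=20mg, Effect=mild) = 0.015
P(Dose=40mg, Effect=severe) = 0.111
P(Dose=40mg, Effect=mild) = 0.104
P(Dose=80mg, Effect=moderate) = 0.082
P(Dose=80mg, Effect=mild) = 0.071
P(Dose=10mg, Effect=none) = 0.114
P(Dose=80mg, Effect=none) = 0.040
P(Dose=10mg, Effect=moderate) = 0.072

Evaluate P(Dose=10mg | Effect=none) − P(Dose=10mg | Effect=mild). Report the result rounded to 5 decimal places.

0.12900

P(Effect=none) = 0.114 + 0.048 + 0.031 + 0.040 = 0.233; P(Dose=10mg | Effect=none) = 0.114/0.233 = 0.489270.
P(Effect=mild) = 0.107 + 0.015 + 0.104 + 0.071 = 0.297; P(Dose=10mg | Effect=mild) = 0.107/0.297 = 0.360269.
Difference = 0.12900.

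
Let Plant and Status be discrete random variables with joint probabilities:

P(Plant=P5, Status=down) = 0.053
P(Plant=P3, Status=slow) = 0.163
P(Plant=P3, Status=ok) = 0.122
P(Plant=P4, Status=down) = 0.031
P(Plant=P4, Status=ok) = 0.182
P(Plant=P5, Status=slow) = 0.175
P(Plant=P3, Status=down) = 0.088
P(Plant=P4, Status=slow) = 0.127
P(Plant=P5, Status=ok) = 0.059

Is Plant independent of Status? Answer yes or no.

no

P(Plant=P4) = 0.340 and P(Status=ok) = 0.363, so their product is 0.12342, but P(Plant=P4, Status=ok) = 0.182. Since these differ, Plant and Status are not independent.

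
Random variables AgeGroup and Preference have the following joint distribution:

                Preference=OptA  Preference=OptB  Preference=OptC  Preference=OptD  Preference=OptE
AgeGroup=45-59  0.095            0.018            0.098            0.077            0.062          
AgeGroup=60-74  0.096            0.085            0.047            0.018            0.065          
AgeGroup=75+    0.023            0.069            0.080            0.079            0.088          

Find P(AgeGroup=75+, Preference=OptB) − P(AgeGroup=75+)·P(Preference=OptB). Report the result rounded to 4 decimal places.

P(AgeGroup=75+) = 0.023 + 0.069 + 0.080 + 0.079 + 0.088 = 0.339.
P(Preference=OptB) = 0.018 + 0.085 + 0.069 = 0.172.
P(AgeGroup=75+, Preference=OptB) − P(AgeGroup=75+)P(Preference=OptB) = 0.069 − 0.339×0.172 = 0.0107.

0.0107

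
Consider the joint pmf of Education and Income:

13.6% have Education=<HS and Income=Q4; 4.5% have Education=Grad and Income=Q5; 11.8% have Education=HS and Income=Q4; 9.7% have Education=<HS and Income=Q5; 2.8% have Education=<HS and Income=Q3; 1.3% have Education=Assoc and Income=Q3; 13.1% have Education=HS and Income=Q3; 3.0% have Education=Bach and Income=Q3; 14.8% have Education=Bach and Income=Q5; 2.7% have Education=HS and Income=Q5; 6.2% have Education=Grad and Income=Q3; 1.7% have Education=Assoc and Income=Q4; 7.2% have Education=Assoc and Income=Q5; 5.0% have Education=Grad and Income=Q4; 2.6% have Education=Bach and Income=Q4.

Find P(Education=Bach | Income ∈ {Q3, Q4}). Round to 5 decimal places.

0.09165

P(Income=Q3) = 0.028 + 0.131 + 0.013 + 0.030 + 0.062 = 0.264.
P(Income=Q4) = 0.136 + 0.118 + 0.017 + 0.026 + 0.050 = 0.347.
P(Income ∈ {Q3, Q4}) = 0.264 + 0.347 = 0.611; P(Education=Bach, Income ∈ {Q3, Q4}) = 0.030 + 0.026 = 0.056.
P(Education=Bach | Income ∈ {Q3, Q4}) = 0.056/0.611 = 0.09165.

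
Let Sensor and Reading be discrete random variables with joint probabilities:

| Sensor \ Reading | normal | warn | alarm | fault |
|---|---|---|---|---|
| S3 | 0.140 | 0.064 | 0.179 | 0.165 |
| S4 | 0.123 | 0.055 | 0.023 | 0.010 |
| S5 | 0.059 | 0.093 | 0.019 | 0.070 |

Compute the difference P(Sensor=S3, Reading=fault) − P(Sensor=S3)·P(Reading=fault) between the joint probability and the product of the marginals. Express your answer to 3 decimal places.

0.031

P(Sensor=S3) = 0.140 + 0.064 + 0.179 + 0.165 = 0.548.
P(Reading=fault) = 0.165 + 0.010 + 0.070 = 0.245.
P(Sensor=S3, Reading=fault) − P(Sensor=S3)P(Reading=fault) = 0.165 − 0.548×0.245 = 0.031.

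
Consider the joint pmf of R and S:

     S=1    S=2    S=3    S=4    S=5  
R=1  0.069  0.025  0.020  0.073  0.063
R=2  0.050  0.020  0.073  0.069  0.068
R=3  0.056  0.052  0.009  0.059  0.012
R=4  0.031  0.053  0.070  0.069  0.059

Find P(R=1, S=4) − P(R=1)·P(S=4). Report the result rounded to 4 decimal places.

0.0055

P(R=1) = 0.069 + 0.025 + 0.020 + 0.073 + 0.063 = 0.250.
P(S=4) = 0.073 + 0.069 + 0.059 + 0.069 = 0.270.
P(R=1, S=4) − P(R=1)P(S=4) = 0.073 − 0.250×0.270 = 0.0055.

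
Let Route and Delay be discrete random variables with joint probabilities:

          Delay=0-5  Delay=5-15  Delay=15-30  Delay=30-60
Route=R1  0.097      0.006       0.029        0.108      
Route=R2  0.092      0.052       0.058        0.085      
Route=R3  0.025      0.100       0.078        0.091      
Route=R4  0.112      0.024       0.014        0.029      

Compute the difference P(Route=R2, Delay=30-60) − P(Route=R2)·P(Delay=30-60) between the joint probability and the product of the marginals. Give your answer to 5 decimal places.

P(Route=R2) = 0.092 + 0.052 + 0.058 + 0.085 = 0.287.
P(Delay=30-60) = 0.108 + 0.085 + 0.091 + 0.029 = 0.313.
P(Route=R2, Delay=30-60) − P(Route=R2)P(Delay=30-60) = 0.085 − 0.287×0.313 = -0.00483.

-0.00483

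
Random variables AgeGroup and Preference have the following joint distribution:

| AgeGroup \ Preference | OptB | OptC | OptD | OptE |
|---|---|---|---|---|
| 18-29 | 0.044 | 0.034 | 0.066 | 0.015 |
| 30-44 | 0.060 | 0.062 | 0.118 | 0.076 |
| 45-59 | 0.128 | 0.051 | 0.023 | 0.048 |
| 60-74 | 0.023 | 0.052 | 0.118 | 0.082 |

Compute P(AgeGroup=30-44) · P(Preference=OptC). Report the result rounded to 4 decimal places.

0.0629

P(AgeGroup=30-44) = 0.060 + 0.062 + 0.118 + 0.076 = 0.316.
P(Preference=OptC) = 0.034 + 0.062 + 0.051 + 0.052 = 0.199.
Product: 0.316 × 0.199 = 0.0629.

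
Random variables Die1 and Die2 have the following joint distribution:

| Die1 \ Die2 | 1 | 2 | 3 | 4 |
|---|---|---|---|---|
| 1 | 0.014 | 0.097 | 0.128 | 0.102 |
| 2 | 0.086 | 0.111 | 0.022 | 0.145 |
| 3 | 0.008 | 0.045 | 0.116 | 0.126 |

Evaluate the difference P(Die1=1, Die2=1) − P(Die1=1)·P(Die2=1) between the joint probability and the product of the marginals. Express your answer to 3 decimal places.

P(Die1=1) = 0.014 + 0.097 + 0.128 + 0.102 = 0.341.
P(Die2=1) = 0.014 + 0.086 + 0.008 = 0.108.
P(Die1=1, Die2=1) − P(Die1=1)P(Die2=1) = 0.014 − 0.341×0.108 = -0.023.

-0.023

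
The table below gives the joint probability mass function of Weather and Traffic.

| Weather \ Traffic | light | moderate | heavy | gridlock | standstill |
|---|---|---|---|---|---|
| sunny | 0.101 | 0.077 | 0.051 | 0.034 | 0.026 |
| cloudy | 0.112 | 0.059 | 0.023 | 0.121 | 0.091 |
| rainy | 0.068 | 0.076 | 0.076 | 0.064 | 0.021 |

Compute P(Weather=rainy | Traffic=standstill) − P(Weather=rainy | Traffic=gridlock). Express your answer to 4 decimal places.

P(Traffic=standstill) = 0.026 + 0.091 + 0.021 = 0.138; P(Weather=rainy | Traffic=standstill) = 0.021/0.138 = 0.15217.
P(Traffic=gridlock) = 0.034 + 0.121 + 0.064 = 0.219; P(Weather=rainy | Traffic=gridlock) = 0.064/0.219 = 0.29224.
Difference = -0.1401.

-0.1401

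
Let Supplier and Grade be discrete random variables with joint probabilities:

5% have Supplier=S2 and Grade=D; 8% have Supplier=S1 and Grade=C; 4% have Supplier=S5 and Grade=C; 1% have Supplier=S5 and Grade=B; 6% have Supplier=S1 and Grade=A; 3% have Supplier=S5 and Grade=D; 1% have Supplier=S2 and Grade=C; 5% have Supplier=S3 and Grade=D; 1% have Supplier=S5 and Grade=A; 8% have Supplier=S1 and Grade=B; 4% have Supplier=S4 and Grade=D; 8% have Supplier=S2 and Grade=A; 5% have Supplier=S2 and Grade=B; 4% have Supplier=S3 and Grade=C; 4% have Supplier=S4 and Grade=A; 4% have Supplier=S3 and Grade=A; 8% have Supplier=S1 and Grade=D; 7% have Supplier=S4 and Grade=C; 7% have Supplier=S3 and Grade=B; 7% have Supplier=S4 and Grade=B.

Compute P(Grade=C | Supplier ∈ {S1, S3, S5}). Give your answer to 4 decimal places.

0.2712

P(Supplier=S1) = 0.06 + 0.08 + 0.08 + 0.08 = 0.30.
P(Supplier=S3) = 0.04 + 0.07 + 0.04 + 0.05 = 0.20.
P(Supplier=S5) = 0.01 + 0.01 + 0.04 + 0.03 = 0.09.
P(Supplier ∈ {S1, S3, S5}) = 0.30 + 0.20 + 0.09 = 0.59; P(Grade=C, Supplier ∈ {S1, S3, S5}) = 0.08 + 0.04 + 0.04 = 0.16.
P(Grade=C | Supplier ∈ {S1, S3, S5}) = 0.16/0.59 = 0.2712.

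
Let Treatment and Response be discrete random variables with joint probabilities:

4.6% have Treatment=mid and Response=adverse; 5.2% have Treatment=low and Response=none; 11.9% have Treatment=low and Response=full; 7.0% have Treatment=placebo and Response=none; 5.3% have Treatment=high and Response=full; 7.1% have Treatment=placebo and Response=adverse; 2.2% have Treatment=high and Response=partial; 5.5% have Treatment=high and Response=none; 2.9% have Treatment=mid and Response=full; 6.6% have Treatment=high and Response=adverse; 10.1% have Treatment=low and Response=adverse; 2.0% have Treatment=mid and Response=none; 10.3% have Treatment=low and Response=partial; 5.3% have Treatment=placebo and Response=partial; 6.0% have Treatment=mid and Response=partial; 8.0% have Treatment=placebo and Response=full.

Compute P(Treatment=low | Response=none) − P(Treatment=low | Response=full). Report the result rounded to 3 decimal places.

-0.160

P(Response=none) = 0.070 + 0.052 + 0.020 + 0.055 = 0.197; P(Treatment=low | Response=none) = 0.052/0.197 = 0.2640.
P(Response=full) = 0.080 + 0.119 + 0.029 + 0.053 = 0.281; P(Treatment=low | Response=full) = 0.119/0.281 = 0.4235.
Difference = -0.160.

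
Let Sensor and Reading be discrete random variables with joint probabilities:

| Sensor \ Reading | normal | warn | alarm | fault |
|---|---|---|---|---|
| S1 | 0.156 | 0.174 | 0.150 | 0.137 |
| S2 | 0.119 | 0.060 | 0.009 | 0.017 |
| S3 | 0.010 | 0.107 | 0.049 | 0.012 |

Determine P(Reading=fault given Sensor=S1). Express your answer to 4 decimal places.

P(Sensor=S1) = 0.156 + 0.174 + 0.150 + 0.137 = 0.617.
P(Reading=fault | Sensor=S1) = 0.137/0.617 = 0.2220.

0.2220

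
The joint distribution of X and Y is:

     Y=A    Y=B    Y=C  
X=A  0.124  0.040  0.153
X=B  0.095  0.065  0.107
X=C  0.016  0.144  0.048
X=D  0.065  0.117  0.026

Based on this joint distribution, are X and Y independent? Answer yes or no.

P(X=A) = 0.317 and P(Y=B) = 0.366, so their product is 0.11602, but P(X=A, Y=B) = 0.040. Since these differ, X and Y are not independent.

no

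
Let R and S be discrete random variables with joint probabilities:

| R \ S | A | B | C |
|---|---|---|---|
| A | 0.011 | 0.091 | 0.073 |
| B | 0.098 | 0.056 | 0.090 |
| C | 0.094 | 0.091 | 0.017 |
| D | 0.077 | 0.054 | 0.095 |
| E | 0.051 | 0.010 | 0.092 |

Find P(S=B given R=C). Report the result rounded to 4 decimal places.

P(R=C) = 0.094 + 0.091 + 0.017 = 0.202.
P(S=B | R=C) = 0.091/0.202 = 0.4505.

0.4505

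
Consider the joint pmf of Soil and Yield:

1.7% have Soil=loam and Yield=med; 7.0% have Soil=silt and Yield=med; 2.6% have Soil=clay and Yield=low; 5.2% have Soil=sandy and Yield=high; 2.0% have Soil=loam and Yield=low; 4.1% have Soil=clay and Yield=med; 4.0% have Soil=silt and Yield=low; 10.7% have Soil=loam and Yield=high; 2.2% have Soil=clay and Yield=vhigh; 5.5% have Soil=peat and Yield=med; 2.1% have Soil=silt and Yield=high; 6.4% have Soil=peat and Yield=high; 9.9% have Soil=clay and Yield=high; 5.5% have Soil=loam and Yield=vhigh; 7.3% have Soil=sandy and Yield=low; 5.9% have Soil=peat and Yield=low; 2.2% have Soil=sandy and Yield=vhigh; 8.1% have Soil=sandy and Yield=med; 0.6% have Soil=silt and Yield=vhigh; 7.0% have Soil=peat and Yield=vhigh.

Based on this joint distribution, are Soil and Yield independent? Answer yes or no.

no

P(Soil=loam) = 0.199 and P(Yield=high) = 0.343, so their product is 0.06826, but P(Soil=loam, Yield=high) = 0.107. Since these differ, Soil and Yield are not independent.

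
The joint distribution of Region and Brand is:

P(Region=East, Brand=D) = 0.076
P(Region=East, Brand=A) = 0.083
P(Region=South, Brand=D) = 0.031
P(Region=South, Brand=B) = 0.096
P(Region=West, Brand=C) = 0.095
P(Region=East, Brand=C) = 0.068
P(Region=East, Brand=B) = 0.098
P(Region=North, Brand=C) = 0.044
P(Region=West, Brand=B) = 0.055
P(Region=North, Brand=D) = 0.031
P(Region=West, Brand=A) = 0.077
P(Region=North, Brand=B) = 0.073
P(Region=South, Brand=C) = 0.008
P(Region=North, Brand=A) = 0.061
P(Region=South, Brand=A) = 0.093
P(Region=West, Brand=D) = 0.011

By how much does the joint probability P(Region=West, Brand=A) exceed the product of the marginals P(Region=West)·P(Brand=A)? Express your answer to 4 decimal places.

P(Region=West) = 0.077 + 0.055 + 0.095 + 0.011 = 0.238.
P(Brand=A) = 0.061 + 0.093 + 0.083 + 0.077 = 0.314.
P(Region=West, Brand=A) − P(Region=West)P(Brand=A) = 0.077 − 0.238×0.314 = 0.0023.

0.0023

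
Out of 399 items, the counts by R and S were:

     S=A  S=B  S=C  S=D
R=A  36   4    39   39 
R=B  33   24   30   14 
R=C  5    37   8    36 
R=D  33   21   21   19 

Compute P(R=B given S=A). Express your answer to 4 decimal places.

0.3084

Total with S=A: 36 + 33 + 5 + 33 = 107.
P(R=B | S=A) = 33/107 = 0.3084.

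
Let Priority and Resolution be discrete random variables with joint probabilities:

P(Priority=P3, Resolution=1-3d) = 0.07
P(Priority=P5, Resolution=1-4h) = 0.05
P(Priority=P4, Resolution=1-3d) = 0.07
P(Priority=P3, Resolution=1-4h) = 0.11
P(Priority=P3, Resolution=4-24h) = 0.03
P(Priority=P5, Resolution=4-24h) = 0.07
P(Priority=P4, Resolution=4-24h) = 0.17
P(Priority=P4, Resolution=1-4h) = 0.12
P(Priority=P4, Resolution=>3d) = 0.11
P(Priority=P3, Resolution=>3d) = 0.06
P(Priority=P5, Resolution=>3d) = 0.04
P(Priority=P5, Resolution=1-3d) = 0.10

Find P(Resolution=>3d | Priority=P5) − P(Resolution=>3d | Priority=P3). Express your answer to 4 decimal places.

-0.0684

P(Priority=P5) = 0.05 + 0.07 + 0.10 + 0.04 = 0.26; P(Resolution=>3d | Priority=P5) = 0.04/0.26 = 0.15385.
P(Priority=P3) = 0.11 + 0.03 + 0.07 + 0.06 = 0.27; P(Resolution=>3d | Priority=P3) = 0.06/0.27 = 0.22222.
Difference = -0.0684.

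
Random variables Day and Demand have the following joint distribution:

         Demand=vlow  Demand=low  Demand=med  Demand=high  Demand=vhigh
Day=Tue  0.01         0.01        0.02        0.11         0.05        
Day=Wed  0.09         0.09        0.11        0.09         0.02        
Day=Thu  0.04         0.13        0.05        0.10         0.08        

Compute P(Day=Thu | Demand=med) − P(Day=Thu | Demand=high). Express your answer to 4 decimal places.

P(Demand=med) = 0.02 + 0.11 + 0.05 = 0.18; P(Day=Thu | Demand=med) = 0.05/0.18 = 0.27778.
P(Demand=high) = 0.11 + 0.09 + 0.10 = 0.30; P(Day=Thu | Demand=high) = 0.10/0.30 = 0.33333.
Difference = -0.0556.

-0.0556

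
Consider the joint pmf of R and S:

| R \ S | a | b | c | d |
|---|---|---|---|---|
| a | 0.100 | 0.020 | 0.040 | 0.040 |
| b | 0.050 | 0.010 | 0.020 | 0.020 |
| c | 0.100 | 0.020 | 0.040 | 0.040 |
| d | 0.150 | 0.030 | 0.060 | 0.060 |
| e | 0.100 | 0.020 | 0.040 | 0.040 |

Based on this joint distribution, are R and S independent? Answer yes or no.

Every cell satisfies P(R,S) = P(R)·P(S). For instance P(R=b) = 0.100, P(S=a) = 0.500, and 0.100×0.500 = 0.050 matches the joint entry. So R and S are independent.

yes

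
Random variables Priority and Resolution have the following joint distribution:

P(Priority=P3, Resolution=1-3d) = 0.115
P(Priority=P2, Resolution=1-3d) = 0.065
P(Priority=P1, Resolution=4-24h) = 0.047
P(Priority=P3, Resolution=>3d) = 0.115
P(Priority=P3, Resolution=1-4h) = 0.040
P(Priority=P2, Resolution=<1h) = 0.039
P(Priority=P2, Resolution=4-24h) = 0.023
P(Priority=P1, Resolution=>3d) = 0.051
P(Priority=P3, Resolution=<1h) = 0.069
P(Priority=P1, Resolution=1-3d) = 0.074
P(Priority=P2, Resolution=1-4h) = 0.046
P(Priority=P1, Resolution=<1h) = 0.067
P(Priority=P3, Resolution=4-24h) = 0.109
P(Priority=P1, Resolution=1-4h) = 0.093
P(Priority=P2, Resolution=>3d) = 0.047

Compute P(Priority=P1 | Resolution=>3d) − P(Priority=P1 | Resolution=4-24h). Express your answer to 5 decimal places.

-0.02313

P(Resolution=>3d) = 0.051 + 0.047 + 0.115 = 0.213; P(Priority=P1 | Resolution=>3d) = 0.051/0.213 = 0.239437.
P(Resolution=4-24h) = 0.047 + 0.023 + 0.109 = 0.179; P(Priority=P1 | Resolution=4-24h) = 0.047/0.179 = 0.262570.
Difference = -0.02313.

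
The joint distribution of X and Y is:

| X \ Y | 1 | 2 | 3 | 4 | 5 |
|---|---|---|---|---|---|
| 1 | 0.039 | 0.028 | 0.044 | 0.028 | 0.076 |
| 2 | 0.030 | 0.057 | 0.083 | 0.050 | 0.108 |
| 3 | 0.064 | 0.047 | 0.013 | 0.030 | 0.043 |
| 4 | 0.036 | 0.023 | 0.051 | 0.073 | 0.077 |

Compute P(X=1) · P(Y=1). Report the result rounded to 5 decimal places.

P(X=1) = 0.039 + 0.028 + 0.044 + 0.028 + 0.076 = 0.215.
P(Y=1) = 0.039 + 0.030 + 0.064 + 0.036 = 0.169.
Product: 0.215 × 0.169 = 0.03634.

0.03634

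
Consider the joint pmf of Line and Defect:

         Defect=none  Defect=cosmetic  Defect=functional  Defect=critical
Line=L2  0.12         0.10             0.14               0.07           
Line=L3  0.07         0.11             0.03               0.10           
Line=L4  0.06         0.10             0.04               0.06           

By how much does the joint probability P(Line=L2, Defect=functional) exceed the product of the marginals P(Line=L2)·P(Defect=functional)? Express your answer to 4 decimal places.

0.0497

P(Line=L2) = 0.12 + 0.10 + 0.14 + 0.07 = 0.43.
P(Defect=functional) = 0.14 + 0.03 + 0.04 = 0.21.
P(Line=L2, Defect=functional) − P(Line=L2)P(Defect=functional) = 0.14 − 0.43×0.21 = 0.0497.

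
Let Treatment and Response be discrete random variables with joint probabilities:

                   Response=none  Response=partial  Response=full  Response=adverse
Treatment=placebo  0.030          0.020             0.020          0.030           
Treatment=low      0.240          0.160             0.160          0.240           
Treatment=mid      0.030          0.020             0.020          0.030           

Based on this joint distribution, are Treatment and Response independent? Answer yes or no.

Every cell satisfies P(Treatment,Response) = P(Treatment)·P(Response). For instance P(Treatment=low) = 0.800, P(Response=none) = 0.300, and 0.800×0.300 = 0.240 matches the joint entry. So Treatment and Response are independent.

yes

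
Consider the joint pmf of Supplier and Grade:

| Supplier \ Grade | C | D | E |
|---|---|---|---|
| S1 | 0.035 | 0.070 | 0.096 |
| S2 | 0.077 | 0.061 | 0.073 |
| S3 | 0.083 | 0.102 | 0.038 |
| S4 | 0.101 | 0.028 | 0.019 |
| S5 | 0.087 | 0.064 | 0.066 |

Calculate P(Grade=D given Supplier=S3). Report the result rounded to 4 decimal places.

P(Supplier=S3) = 0.083 + 0.102 + 0.038 = 0.223.
P(Grade=D | Supplier=S3) = 0.102/0.223 = 0.4574.

0.4574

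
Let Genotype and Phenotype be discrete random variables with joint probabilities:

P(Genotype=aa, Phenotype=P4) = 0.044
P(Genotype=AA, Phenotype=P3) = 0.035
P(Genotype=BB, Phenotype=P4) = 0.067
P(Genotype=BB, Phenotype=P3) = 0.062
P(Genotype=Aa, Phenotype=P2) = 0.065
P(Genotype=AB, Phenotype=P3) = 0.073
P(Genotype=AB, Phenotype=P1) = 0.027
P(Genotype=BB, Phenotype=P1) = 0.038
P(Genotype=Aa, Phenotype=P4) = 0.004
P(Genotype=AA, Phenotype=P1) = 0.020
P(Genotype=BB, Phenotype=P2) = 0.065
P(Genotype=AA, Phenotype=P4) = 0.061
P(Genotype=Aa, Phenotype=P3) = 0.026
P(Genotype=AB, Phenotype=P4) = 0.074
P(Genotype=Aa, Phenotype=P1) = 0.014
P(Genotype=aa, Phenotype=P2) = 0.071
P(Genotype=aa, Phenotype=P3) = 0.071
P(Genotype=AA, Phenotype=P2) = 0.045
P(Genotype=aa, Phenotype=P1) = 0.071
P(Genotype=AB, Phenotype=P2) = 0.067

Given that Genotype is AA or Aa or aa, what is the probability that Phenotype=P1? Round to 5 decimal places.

0.19924

P(Genotype=AA) = 0.020 + 0.045 + 0.035 + 0.061 = 0.161.
P(Genotype=Aa) = 0.014 + 0.065 + 0.026 + 0.004 = 0.109.
P(Genotype=aa) = 0.071 + 0.071 + 0.071 + 0.044 = 0.257.
P(Genotype ∈ {AA, Aa, aa}) = 0.161 + 0.109 + 0.257 = 0.527; P(Phenotype=P1, Genotype ∈ {AA, Aa, aa}) = 0.020 + 0.014 + 0.071 = 0.105.
P(Phenotype=P1 | Genotype ∈ {AA, Aa, aa}) = 0.105/0.527 = 0.19924.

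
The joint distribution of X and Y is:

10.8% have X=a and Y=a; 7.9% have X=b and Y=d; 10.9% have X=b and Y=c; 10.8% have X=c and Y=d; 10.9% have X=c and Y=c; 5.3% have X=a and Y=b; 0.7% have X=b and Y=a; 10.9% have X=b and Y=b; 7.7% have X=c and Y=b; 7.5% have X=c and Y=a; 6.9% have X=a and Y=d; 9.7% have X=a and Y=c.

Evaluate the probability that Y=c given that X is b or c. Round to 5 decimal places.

0.32392

P(X=b) = 0.007 + 0.109 + 0.109 + 0.079 = 0.304.
P(X=c) = 0.075 + 0.077 + 0.109 + 0.108 = 0.369.
P(X ∈ {b, c}) = 0.304 + 0.369 = 0.673; P(Y=c, X ∈ {b, c}) = 0.109 + 0.109 = 0.218.
P(Y=c | X ∈ {b, c}) = 0.218/0.673 = 0.32392.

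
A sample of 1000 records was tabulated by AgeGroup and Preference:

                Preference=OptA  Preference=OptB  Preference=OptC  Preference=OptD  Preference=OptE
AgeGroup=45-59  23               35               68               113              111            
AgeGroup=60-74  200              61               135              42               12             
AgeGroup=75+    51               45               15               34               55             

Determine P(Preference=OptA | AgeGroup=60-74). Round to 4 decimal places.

Total with AgeGroup=60-74: 200 + 61 + 135 + 42 + 12 = 450.
P(Preference=OptA | AgeGroup=60-74) = 200/450 = 0.4444.

0.4444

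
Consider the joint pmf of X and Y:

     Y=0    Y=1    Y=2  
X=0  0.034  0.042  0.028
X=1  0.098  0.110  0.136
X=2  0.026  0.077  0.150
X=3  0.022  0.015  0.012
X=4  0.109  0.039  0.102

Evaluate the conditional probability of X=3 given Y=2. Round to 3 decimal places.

0.028

P(Y=2) = 0.028 + 0.136 + 0.150 + 0.012 + 0.102 = 0.428.
P(X=3 | Y=2) = 0.012/0.428 = 0.028.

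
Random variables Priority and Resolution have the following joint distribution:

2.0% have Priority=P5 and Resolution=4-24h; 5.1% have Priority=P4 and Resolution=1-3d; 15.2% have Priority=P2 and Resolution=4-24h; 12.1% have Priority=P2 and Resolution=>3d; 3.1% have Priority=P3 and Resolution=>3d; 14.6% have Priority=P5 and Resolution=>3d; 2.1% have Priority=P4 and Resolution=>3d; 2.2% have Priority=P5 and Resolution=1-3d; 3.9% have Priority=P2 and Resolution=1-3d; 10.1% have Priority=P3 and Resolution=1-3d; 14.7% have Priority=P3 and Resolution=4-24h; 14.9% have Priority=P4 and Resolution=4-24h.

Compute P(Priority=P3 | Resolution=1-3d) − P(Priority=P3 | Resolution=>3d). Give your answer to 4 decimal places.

0.3770

P(Resolution=1-3d) = 0.039 + 0.101 + 0.051 + 0.022 = 0.213; P(Priority=P3 | Resolution=1-3d) = 0.101/0.213 = 0.47418.
P(Resolution=>3d) = 0.121 + 0.031 + 0.021 + 0.146 = 0.319; P(Priority=P3 | Resolution=>3d) = 0.031/0.319 = 0.09718.
Difference = 0.3770.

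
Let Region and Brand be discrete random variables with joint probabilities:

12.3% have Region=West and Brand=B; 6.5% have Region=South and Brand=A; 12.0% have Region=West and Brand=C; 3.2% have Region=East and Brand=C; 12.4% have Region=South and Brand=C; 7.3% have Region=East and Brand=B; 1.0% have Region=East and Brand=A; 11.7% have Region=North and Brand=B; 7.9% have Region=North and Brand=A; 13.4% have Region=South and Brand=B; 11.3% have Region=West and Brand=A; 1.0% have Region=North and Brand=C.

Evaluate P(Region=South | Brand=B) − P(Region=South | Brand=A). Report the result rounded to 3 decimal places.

P(Brand=B) = 0.117 + 0.134 + 0.073 + 0.123 = 0.447; P(Region=South | Brand=B) = 0.134/0.447 = 0.2998.
P(Brand=A) = 0.079 + 0.065 + 0.010 + 0.113 = 0.267; P(Region=South | Brand=A) = 0.065/0.267 = 0.2434.
Difference = 0.056.

0.056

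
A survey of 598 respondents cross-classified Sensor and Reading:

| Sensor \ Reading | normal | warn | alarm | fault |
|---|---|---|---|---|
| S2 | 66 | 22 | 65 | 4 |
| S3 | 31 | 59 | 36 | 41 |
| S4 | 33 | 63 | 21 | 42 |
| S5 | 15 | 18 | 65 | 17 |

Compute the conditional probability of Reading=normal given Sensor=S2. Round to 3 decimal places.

0.420

Total with Sensor=S2: 66 + 22 + 65 + 4 = 157.
P(Reading=normal | Sensor=S2) = 66/157 = 0.420.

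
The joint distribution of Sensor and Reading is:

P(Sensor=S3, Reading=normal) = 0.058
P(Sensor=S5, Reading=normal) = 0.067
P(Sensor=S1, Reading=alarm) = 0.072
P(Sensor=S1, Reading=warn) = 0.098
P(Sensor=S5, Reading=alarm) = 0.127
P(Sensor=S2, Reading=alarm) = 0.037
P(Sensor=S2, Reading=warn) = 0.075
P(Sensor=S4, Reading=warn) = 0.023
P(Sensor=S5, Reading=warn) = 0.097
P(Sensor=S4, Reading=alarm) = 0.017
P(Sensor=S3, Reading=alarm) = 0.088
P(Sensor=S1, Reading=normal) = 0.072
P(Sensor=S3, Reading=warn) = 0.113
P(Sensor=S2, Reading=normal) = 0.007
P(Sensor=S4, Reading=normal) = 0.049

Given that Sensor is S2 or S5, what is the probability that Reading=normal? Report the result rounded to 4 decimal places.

P(Sensor=S2) = 0.007 + 0.075 + 0.037 = 0.119.
P(Sensor=S5) = 0.067 + 0.097 + 0.127 = 0.291.
P(Sensor ∈ {S2, S5}) = 0.119 + 0.291 = 0.410; P(Reading=normal, Sensor ∈ {S2, S5}) = 0.007 + 0.067 = 0.074.
P(Reading=normal | Sensor ∈ {S2, S5}) = 0.074/0.410 = 0.1805.

0.1805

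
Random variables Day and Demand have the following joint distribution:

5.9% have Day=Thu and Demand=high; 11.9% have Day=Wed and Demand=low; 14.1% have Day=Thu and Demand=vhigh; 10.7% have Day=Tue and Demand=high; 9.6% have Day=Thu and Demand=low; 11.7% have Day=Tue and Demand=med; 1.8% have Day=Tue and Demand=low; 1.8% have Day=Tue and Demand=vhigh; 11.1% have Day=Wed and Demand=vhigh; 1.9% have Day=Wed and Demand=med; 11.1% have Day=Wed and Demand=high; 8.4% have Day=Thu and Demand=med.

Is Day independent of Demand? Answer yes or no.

P(Day=Wed) = 0.360 and P(Demand=med) = 0.220, so their product is 0.07920, but P(Day=Wed, Demand=med) = 0.019. Since these differ, Day and Demand are not independent.

no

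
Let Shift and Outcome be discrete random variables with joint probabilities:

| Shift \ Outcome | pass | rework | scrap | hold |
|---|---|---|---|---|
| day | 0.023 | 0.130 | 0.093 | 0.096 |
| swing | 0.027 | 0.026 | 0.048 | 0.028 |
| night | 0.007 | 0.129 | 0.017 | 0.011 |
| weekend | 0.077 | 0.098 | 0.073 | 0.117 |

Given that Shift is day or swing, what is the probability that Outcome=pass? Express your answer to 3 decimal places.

0.106

P(Shift=day) = 0.023 + 0.130 + 0.093 + 0.096 = 0.342.
P(Shift=swing) = 0.027 + 0.026 + 0.048 + 0.028 = 0.129.
P(Shift ∈ {day, swing}) = 0.342 + 0.129 = 0.471; P(Outcome=pass, Shift ∈ {day, swing}) = 0.023 + 0.027 = 0.050.
P(Outcome=pass | Shift ∈ {day, swing}) = 0.050/0.471 = 0.106.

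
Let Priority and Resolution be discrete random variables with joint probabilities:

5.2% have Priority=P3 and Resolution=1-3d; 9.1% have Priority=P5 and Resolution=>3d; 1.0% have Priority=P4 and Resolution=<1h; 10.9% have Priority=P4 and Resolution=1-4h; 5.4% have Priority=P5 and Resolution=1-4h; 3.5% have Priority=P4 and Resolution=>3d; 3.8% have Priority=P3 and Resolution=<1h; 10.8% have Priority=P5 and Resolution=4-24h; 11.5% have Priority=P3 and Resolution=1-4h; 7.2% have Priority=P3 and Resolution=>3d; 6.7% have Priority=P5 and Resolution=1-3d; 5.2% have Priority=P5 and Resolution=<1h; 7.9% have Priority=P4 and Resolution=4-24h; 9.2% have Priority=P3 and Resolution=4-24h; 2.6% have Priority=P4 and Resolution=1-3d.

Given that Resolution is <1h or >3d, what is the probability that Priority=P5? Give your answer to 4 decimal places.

0.4799

P(Resolution=<1h) = 0.038 + 0.010 + 0.052 = 0.100.
P(Resolution=>3d) = 0.072 + 0.035 + 0.091 = 0.198.
P(Resolution ∈ {<1h, >3d}) = 0.100 + 0.198 = 0.298; P(Priority=P5, Resolution ∈ {<1h, >3d}) = 0.052 + 0.091 = 0.143.
P(Priority=P5 | Resolution ∈ {<1h, >3d}) = 0.143/0.298 = 0.4799.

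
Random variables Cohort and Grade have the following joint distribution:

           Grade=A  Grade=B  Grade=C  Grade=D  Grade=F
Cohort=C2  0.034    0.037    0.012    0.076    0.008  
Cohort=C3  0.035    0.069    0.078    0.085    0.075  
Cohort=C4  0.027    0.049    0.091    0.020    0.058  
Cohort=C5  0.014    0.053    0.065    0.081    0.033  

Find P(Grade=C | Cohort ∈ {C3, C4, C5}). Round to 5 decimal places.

0.28091

P(Cohort=C3) = 0.035 + 0.069 + 0.078 + 0.085 + 0.075 = 0.342.
P(Cohort=C4) = 0.027 + 0.049 + 0.091 + 0.020 + 0.058 = 0.245.
P(Cohort=C5) = 0.014 + 0.053 + 0.065 + 0.081 + 0.033 = 0.246.
P(Cohort ∈ {C3, C4, C5}) = 0.342 + 0.245 + 0.246 = 0.833; P(Grade=C, Cohort ∈ {C3, C4, C5}) = 0.078 + 0.091 + 0.065 = 0.234.
P(Grade=C | Cohort ∈ {C3, C4, C5}) = 0.234/0.833 = 0.28091.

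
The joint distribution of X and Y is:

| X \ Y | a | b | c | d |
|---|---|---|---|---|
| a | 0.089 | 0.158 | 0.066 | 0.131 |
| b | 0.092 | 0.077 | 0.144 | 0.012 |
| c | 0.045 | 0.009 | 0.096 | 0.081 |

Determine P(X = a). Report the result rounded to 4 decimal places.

P(X=a) = 0.089 + 0.158 + 0.066 + 0.131 = 0.444.

0.4440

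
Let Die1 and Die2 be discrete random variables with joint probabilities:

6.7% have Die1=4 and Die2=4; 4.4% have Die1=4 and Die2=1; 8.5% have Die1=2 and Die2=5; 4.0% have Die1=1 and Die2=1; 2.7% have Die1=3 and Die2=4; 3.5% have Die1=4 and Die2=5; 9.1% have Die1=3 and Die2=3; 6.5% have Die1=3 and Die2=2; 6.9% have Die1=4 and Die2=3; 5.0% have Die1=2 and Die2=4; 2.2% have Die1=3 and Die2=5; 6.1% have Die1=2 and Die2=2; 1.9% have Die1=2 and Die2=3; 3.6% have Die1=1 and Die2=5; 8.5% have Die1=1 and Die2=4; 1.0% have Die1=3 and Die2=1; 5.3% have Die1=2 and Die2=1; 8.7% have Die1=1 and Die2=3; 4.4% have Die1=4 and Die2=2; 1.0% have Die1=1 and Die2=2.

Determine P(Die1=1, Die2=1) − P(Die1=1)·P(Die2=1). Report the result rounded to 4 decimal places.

P(Die1=1) = 0.040 + 0.010 + 0.087 + 0.085 + 0.036 = 0.258.
P(Die2=1) = 0.040 + 0.053 + 0.010 + 0.044 = 0.147.
P(Die1=1, Die2=1) − P(Die1=1)P(Die2=1) = 0.040 − 0.258×0.147 = 0.0021.

0.0021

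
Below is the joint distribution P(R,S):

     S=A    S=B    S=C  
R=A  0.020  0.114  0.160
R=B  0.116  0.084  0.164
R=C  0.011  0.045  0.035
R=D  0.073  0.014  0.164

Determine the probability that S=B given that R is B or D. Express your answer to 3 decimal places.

P(R=B) = 0.116 + 0.084 + 0.164 = 0.364.
P(R=D) = 0.073 + 0.014 + 0.164 = 0.251.
P(R ∈ {B, D}) = 0.364 + 0.251 = 0.615; P(S=B, R ∈ {B, D}) = 0.084 + 0.014 = 0.098.
P(S=B | R ∈ {B, D}) = 0.098/0.615 = 0.159.

0.159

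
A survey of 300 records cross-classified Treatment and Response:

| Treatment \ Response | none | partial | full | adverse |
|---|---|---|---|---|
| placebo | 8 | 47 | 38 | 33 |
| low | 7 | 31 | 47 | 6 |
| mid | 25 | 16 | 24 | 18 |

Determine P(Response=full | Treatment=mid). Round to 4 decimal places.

0.2892

Total with Treatment=mid: 25 + 16 + 24 + 18 = 83.
P(Response=full | Treatment=mid) = 24/83 = 0.2892.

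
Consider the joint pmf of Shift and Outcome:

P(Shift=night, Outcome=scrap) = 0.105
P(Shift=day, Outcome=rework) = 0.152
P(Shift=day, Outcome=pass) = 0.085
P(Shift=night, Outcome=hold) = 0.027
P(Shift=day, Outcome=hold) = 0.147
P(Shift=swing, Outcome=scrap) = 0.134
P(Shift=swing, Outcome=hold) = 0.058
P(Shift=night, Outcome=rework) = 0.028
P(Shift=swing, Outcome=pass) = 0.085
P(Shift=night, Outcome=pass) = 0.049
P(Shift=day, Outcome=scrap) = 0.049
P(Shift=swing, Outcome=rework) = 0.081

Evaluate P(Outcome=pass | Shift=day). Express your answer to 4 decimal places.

0.1963

P(Shift=day) = 0.085 + 0.152 + 0.049 + 0.147 = 0.433.
P(Outcome=pass | Shift=day) = 0.085/0.433 = 0.1963.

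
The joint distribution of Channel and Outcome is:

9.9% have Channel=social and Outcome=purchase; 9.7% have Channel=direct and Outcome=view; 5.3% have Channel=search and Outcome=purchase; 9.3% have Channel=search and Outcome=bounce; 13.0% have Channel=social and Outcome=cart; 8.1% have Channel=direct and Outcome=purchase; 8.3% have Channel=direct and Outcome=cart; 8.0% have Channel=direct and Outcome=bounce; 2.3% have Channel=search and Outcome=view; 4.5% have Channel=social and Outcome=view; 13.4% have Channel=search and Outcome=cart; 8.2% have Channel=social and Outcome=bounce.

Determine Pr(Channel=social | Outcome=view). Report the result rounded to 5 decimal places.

0.27273

P(Outcome=view) = 0.023 + 0.045 + 0.097 = 0.165.
P(Channel=social | Outcome=view) = 0.045/0.165 = 0.27273.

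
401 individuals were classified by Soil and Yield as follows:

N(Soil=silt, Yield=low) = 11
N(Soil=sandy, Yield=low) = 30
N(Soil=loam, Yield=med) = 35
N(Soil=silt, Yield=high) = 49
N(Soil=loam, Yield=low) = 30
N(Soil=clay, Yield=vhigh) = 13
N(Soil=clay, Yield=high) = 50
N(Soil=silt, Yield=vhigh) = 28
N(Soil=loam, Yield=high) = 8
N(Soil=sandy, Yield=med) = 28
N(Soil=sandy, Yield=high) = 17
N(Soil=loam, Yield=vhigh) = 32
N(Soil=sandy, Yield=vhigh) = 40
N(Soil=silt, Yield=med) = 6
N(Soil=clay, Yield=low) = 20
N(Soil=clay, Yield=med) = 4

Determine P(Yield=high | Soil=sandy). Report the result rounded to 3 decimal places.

Total with Soil=sandy: 30 + 28 + 17 + 40 = 115.
P(Yield=high | Soil=sandy) = 17/115 = 0.148.

0.148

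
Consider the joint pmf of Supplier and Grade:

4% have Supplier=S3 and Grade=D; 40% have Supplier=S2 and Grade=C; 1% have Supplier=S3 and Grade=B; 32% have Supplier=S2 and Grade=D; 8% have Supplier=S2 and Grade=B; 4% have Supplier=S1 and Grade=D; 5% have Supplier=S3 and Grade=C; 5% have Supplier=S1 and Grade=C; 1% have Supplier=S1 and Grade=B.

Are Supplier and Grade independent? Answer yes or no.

Every cell satisfies P(Supplier,Grade) = P(Supplier)·P(Grade). For instance P(Supplier=S3) = 0.10, P(Grade=C) = 0.50, and 0.10×0.50 = 0.05 matches the joint entry. So Supplier and Grade are independent.

yes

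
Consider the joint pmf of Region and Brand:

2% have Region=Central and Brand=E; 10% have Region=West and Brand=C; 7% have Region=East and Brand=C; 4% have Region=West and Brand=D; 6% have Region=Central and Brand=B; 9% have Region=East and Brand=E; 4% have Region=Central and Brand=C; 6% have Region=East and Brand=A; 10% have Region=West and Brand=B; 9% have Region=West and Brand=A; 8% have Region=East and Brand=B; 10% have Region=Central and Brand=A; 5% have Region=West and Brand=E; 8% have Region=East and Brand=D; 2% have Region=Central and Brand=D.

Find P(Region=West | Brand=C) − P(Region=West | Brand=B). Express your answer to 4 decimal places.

0.0595

P(Brand=C) = 0.07 + 0.10 + 0.04 = 0.21; P(Region=West | Brand=C) = 0.10/0.21 = 0.47619.
P(Brand=B) = 0.08 + 0.10 + 0.06 = 0.24; P(Region=West | Brand=B) = 0.10/0.24 = 0.41667.
Difference = 0.0595.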